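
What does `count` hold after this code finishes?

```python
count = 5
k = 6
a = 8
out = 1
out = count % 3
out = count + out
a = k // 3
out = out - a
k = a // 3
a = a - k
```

out = 5%3 = 2
out = 5+2 = 7
a = 6//3 = 2
out = 7-2 = 5
k = 2//3 = 0
a = 2-0 = 2

5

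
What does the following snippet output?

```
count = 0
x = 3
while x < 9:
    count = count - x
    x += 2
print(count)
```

x=3: count = 0-3 = -3
x=5: count = (-3)-5 = -8
x=7: count = (-8)-7 = -15

-15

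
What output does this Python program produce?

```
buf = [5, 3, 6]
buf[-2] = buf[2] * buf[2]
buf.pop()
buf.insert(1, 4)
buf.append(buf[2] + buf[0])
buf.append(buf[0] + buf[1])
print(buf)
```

[5, 4, 36, 41, 9]

buf[-2] = buf[2]*buf[2] = 6*6 = 36 → [5, 36, 6]
pop() removes 6 → [5, 36]
insert 4 at 1 → [5, 4, 36]
append buf[2]+buf[0] = 36+5 = 41 → [5, 4, 36, 41]
append buf[0]+buf[1] = 5+4 = 9 → [5, 4, 36, 41, 9]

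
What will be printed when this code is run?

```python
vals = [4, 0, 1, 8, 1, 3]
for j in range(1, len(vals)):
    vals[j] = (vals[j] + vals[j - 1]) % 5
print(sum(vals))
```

j=1: vals[1] = (0+4)%5 = 4 → [4, 4, 1, 8, 1, 3]
j=2: vals[2] = (1+4)%5 = 0 → [4, 4, 0, 8, 1, 3]
j=3: vals[3] = (8+0)%5 = 3 → [4, 4, 0, 3, 1, 3]
j=4: vals[4] = (1+3)%5 = 4 → [4, 4, 0, 3, 4, 3]
j=5: vals[5] = (3+4)%5 = 2 → [4, 4, 0, 3, 4, 2]
sum = 17

17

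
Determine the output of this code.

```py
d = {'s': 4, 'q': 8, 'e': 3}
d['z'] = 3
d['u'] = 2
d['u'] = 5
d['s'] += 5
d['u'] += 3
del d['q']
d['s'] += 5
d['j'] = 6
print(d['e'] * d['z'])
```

9

d['z'] = 3 → {'s': 4, 'q': 8, 'e': 3, 'z': 3}
d['u'] = 2 → {'s': 4, 'q': 8, 'e': 3, 'z': 3, 'u': 2}
d['u'] = 5 → {'s': 4, 'q': 8, 'e': 3, 'z': 3, 'u': 5}
d['s'] = 4+5 = 9 → {'s': 9, 'q': 8, 'e': 3, 'z': 3, 'u': 5}
d['u'] = 5+3 = 8 → {'s': 9, 'q': 8, 'e': 3, 'z': 3, 'u': 8}
del 'q' → {'s': 9, 'e': 3, 'z': 3, 'u': 8}
d['s'] = 9+5 = 14 → {'s': 14, 'e': 3, 'z': 3, 'u': 8}
d['j'] = 6 → {'s': 14, 'e': 3, 'z': 3, 'u': 8, 'j': 6}
d['e']*d['z'] = 3*3 = 9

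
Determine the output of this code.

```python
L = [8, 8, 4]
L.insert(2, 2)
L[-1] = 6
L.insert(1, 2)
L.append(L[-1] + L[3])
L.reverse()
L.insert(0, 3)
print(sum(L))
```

insert 2 at 2 → [8, 8, 2, 4]
L[-1] = 6 → [8, 8, 2, 6]
insert 2 at 1 → [8, 2, 8, 2, 6]
append L[-1]+L[3] = 6+2 = 8 → [8, 2, 8, 2, 6, 8]
reverse → [8, 6, 2, 8, 2, 8]
insert 3 at 0 → [3, 8, 6, 2, 8, 2, 8]
sum = 37

37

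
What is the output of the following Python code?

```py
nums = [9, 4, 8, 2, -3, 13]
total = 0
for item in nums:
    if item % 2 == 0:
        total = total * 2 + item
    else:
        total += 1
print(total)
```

44

item=9: not even, total = 0+1 = 1
item=4: even, total = 1*2+4 = 6
item=8: even, total = 6*2+8 = 20
item=2: even, total = 20*2+2 = 42
item=-3: not even, total = 42+1 = 43
item=13: not even, total = 43+1 = 44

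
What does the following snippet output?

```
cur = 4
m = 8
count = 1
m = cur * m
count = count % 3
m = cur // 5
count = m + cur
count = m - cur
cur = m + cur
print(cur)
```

m = 4*8 = 32
count = 1%3 = 1
m = 4//5 = 0
count = 0+4 = 4
count = 0-4 = -4
cur = 0+4 = 4

4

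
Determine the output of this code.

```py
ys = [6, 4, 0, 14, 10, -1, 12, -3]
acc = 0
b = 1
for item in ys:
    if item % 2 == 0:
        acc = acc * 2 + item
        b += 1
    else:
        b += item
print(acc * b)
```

1032

item=6: even, acc = 0*2+6 = 6; b=2
item=4: even, acc = 6*2+4 = 16; b=3
item=0: even, acc = 16*2+0 = 32; b=4
item=14: even, acc = 32*2+14 = 78; b=5
item=10: even, acc = 78*2+10 = 166; b=6
item=-1: not even; b=5
item=12: even, acc = 166*2+12 = 344; b=6
item=-3: not even; b=3
acc*b = 344*3 = 1032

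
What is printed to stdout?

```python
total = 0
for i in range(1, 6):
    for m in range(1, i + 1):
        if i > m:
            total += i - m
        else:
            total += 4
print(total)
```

i=1,m=1: not 1>1, total = 0+4 = 4
i=2,m=1: 2>1, total = 4+1 = 5
i=2,m=2: not 2>2, total = 5+4 = 9
i=3,m=1: 3>1, total = 9+2 = 11
i=3,m=2: 3>2, total = 11+1 = 12
i=3,m=3: not 3>3, total = 12+4 = 16
i=4,m=1: 4>1, total = 16+3 = 19
i=4,m=2: 4>2, total = 19+2 = 21
i=4,m=3: 4>3, total = 21+1 = 22
i=4,m=4: not 4>4, total = 22+4 = 26
i=5,m=1: 5>1, total = 26+4 = 30
i=5,m=2: 5>2, total = 30+3 = 33
i=5,m=3: 5>3, total = 33+2 = 35
i=5,m=4: 5>4, total = 35+1 = 36
i=5,m=5: not 5>5, total = 36+4 = 40

40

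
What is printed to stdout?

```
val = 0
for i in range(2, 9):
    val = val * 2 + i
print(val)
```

i=2: val = 0*2+2 = 2
i=3: val = 2*2+3 = 7
i=4: val = 7*2+4 = 18
i=5: val = 18*2+5 = 41
i=6: val = 41*2+6 = 88
i=7: val = 88*2+7 = 183
i=8: val = 183*2+8 = 374

374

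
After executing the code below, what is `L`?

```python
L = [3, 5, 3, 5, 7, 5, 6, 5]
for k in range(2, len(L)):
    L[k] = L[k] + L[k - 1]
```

[3, 5, 8, 13, 20, 25, 31, 36]

k=2: L[2] = 3+5 = 8 → [3, 5, 8, 5, 7, 5, 6, 5]
k=3: L[3] = 5+8 = 13 → [3, 5, 8, 13, 7, 5, 6, 5]
k=4: L[4] = 7+13 = 20 → [3, 5, 8, 13, 20, 5, 6, 5]
k=5: L[5] = 5+20 = 25 → [3, 5, 8, 13, 20, 25, 6, 5]
k=6: L[6] = 6+25 = 31 → [3, 5, 8, 13, 20, 25, 31, 5]
k=7: L[7] = 5+31 = 36 → [3, 5, 8, 13, 20, 25, 31, 36]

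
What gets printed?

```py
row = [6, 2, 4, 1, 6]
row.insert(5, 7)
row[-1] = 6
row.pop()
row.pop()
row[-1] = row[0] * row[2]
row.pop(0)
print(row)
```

[2, 4, 24]

insert 7 at 5 → [6, 2, 4, 1, 6, 7]
row[-1] = 6 → [6, 2, 4, 1, 6, 6]
pop() removes 6 → [6, 2, 4, 1, 6]
pop() removes 6 → [6, 2, 4, 1]
row[-1] = row[0]*row[2] = 6*4 = 24 → [6, 2, 4, 24]
pop(0) removes 6 → [2, 4, 24]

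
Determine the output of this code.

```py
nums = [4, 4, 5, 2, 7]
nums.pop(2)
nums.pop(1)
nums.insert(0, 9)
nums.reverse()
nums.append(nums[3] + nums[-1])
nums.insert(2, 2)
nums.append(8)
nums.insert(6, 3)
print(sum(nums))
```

53

pop(2) removes 5 → [4, 4, 2, 7]
pop(1) removes 4 → [4, 2, 7]
insert 9 at 0 → [9, 4, 2, 7]
reverse → [7, 2, 4, 9]
append nums[3]+nums[-1] = 9+9 = 18 → [7, 2, 4, 9, 18]
insert 2 at 2 → [7, 2, 2, 4, 9, 18]
append 8 → [7, 2, 2, 4, 9, 18, 8]
insert 3 at 6 → [7, 2, 2, 4, 9, 18, 3, 8]
sum = 53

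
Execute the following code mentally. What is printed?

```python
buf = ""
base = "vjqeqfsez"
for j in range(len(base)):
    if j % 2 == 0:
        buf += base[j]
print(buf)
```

vqqsz

j=0: add 'v' → 'v'
j=1: skip
j=2: add 'q' → 'vq'
j=3: skip
j=4: add 'q' → 'vqq'
j=5: skip
j=6: add 's' → 'vqqs'
j=7: skip
j=8: add 'z' → 'vqqsz'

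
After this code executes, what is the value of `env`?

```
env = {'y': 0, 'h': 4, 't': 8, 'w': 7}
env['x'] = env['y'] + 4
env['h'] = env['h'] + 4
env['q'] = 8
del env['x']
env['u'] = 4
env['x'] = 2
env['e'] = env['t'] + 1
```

{'y': 0, 'h': 8, 't': 8, 'w': 7, 'q': 8, 'u': 4, 'x': 2, 'e': 9}

env['x'] = env['y']+4 = 4 → {'y': 0, 'h': 4, 't': 8, 'w': 7, 'x': 4}
env['h'] = env['h']+4 = 8 → {'y': 0, 'h': 8, 't': 8, 'w': 7, 'x': 4}
env['q'] = 8 → {'y': 0, 'h': 8, 't': 8, 'w': 7, 'x': 4, 'q': 8}
del 'x' → {'y': 0, 'h': 8, 't': 8, 'w': 7, 'q': 8}
env['u'] = 4 → {'y': 0, 'h': 8, 't': 8, 'w': 7, 'q': 8, 'u': 4}
env['x'] = 2 → {'y': 0, 'h': 8, 't': 8, 'w': 7, 'q': 8, 'u': 4, 'x': 2}
env['e'] = env['t']+1 = 9 → {'y': 0, 'h': 8, 't': 8, 'w': 7, 'q': 8, 'u': 4, 'x': 2, 'e': 9}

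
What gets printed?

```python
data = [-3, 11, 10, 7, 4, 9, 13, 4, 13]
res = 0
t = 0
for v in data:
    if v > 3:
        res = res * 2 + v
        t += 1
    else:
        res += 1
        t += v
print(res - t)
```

2732

v=-3: not >3, res = 0+1 = 1; t=-3
v=11: >3, res = 1*2+11 = 13; t=-2
v=10: >3, res = 13*2+10 = 36; t=-1
v=7: >3, res = 36*2+7 = 79; t=0
v=4: >3, res = 79*2+4 = 162; t=1
v=9: >3, res = 162*2+9 = 333; t=2
v=13: >3, res = 333*2+13 = 679; t=3
v=4: >3, res = 679*2+4 = 1362; t=4
v=13: >3, res = 1362*2+13 = 2737; t=5
res-t = 2737-5 = 2732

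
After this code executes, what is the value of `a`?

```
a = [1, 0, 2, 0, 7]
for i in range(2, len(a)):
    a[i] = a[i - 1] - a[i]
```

[1, 0, -2, -2, -9]

i=2: a[2] = 0-2 = -2 → [1, 0, -2, 0, 7]
i=3: a[3] = (-2)-0 = -2 → [1, 0, -2, -2, 7]
i=4: a[4] = (-2)-7 = -9 → [1, 0, -2, -2, -9]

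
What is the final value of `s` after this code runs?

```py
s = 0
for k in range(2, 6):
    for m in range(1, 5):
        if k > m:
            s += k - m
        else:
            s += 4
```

k=2,m=1: 2>1, s = 0+1 = 1
k=2,m=2: not 2>2, s = 1+4 = 5
k=2,m=3: not 2>3, s = 5+4 = 9
k=2,m=4: not 2>4, s = 9+4 = 13
k=3,m=1: 3>1, s = 13+2 = 15
k=3,m=2: 3>2, s = 15+1 = 16
k=3,m=3: not 3>3, s = 16+4 = 20
k=3,m=4: not 3>4, s = 20+4 = 24
k=4,m=1: 4>1, s = 24+3 = 27
k=4,m=2: 4>2, s = 27+2 = 29
k=4,m=3: 4>3, s = 29+1 = 30
k=4,m=4: not 4>4, s = 30+4 = 34
k=5,m=1: 5>1, s = 34+4 = 38
k=5,m=2: 5>2, s = 38+3 = 41
k=5,m=3: 5>3, s = 41+2 = 43
k=5,m=4: 5>4, s = 43+1 = 44

44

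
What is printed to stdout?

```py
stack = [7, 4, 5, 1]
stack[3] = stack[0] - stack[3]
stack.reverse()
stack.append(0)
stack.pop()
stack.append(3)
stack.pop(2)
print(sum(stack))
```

21

stack[3] = stack[0]-stack[3] = 7-1 = 6 → [7, 4, 5, 6]
reverse → [6, 5, 4, 7]
append 0 → [6, 5, 4, 7, 0]
pop() removes 0 → [6, 5, 4, 7]
append 3 → [6, 5, 4, 7, 3]
pop(2) removes 4 → [6, 5, 7, 3]
sum = 21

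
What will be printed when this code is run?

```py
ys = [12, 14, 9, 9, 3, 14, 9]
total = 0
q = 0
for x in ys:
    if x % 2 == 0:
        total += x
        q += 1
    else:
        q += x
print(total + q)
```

x=12: even, total = 0+12 = 12; q=1
x=14: even, total = 12+14 = 26; q=2
x=9: not even; q=11
x=9: not even; q=20
x=3: not even; q=23
x=14: even, total = 26+14 = 40; q=24
x=9: not even; q=33
total+q = 40+33 = 73

73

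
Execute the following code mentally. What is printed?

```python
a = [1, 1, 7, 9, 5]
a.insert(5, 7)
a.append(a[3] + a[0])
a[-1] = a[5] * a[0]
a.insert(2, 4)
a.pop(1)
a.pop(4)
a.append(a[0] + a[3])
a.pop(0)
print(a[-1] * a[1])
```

70

insert 7 at 5 → [1, 1, 7, 9, 5, 7]
append a[3]+a[0] = 9+1 = 10 → [1, 1, 7, 9, 5, 7, 10]
a[-1] = a[5]*a[0] = 7*1 = 7 → [1, 1, 7, 9, 5, 7, 7]
insert 4 at 2 → [1, 1, 4, 7, 9, 5, 7, 7]
pop(1) removes 1 → [1, 4, 7, 9, 5, 7, 7]
pop(4) removes 5 → [1, 4, 7, 9, 7, 7]
append a[0]+a[3] = 1+9 = 10 → [1, 4, 7, 9, 7, 7, 10]
pop(0) removes 1 → [4, 7, 9, 7, 7, 10]
a[-1]*a[1] = 10*7 = 70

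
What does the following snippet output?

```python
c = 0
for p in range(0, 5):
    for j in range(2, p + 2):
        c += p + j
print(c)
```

60

p=1,j=2: c = 0+3 = 3
p=2,j=2: c = 3+4 = 7
p=2,j=3: c = 7+5 = 12
p=3,j=2: c = 12+5 = 17
p=3,j=3: c = 17+6 = 23
p=3,j=4: c = 23+7 = 30
p=4,j=2: c = 30+6 = 36
p=4,j=3: c = 36+7 = 43
p=4,j=4: c = 43+8 = 51
p=4,j=5: c = 51+9 = 60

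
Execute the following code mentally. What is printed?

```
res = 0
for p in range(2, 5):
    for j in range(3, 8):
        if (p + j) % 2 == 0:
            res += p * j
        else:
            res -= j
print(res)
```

p=2,j=3: odd sum, res = 0-3 = -3
p=2,j=4: even sum, res = (-3)+8 = 5
p=2,j=5: odd sum, res = 5-5 = 0
p=2,j=6: even sum, res = 0+12 = 12
p=2,j=7: odd sum, res = 12-7 = 5
p=3,j=3: even sum, res = 5+9 = 14
p=3,j=4: odd sum, res = 14-4 = 10
p=3,j=5: even sum, res = 10+15 = 25
p=3,j=6: odd sum, res = 25-6 = 19
p=3,j=7: even sum, res = 19+21 = 40
p=4,j=3: odd sum, res = 40-3 = 37
p=4,j=4: even sum, res = 37+16 = 53
p=4,j=5: odd sum, res = 53-5 = 48
p=4,j=6: even sum, res = 48+24 = 72
p=4,j=7: odd sum, res = 72-7 = 65

65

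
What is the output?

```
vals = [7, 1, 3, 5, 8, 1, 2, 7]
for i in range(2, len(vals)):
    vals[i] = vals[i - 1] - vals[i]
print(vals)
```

i=2: vals[2] = 1-3 = -2 → [7, 1, -2, 5, 8, 1, 2, 7]
i=3: vals[3] = (-2)-5 = -7 → [7, 1, -2, -7, 8, 1, 2, 7]
i=4: vals[4] = (-7)-8 = -15 → [7, 1, -2, -7, -15, 1, 2, 7]
i=5: vals[5] = (-15)-1 = -16 → [7, 1, -2, -7, -15, -16, 2, 7]
i=6: vals[6] = (-16)-2 = -18 → [7, 1, -2, -7, -15, -16, -18, 7]
i=7: vals[7] = (-18)-7 = -25 → [7, 1, -2, -7, -15, -16, -18, -25]

[7, 1, -2, -7, -15, -16, -18, -25]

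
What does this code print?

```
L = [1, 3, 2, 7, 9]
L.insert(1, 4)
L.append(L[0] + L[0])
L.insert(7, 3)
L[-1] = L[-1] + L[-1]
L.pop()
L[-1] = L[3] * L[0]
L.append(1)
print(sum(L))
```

insert 4 at 1 → [1, 4, 3, 2, 7, 9]
append L[0]+L[0] = 1+1 = 2 → [1, 4, 3, 2, 7, 9, 2]
insert 3 at 7 → [1, 4, 3, 2, 7, 9, 2, 3]
L[-1] = L[-1]+L[-1] = 3+3 = 6 → [1, 4, 3, 2, 7, 9, 2, 6]
pop() removes 6 → [1, 4, 3, 2, 7, 9, 2]
L[-1] = L[3]*L[0] = 2*1 = 2 → [1, 4, 3, 2, 7, 9, 2]
append 1 → [1, 4, 3, 2, 7, 9, 2, 1]
sum = 29

29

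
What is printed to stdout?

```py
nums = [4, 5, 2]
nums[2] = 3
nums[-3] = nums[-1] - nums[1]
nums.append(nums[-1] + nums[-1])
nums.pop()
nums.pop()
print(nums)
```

[-2, 5]

nums[2] = 3 → [4, 5, 3]
nums[-3] = nums[-1]-nums[1] = 3-5 = -2 → [-2, 5, 3]
append nums[-1]+nums[-1] = 3+3 = 6 → [-2, 5, 3, 6]
pop() removes 6 → [-2, 5, 3]
pop() removes 3 → [-2, 5]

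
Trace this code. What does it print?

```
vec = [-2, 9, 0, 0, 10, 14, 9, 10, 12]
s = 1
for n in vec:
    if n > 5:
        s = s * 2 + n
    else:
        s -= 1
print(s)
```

564

n=-2: not >5, s = 1-1 = 0
n=9: >5, s = 0*2+9 = 9
n=0: not >5, s = 9-1 = 8
n=0: not >5, s = 8-1 = 7
n=10: >5, s = 7*2+10 = 24
n=14: >5, s = 24*2+14 = 62
n=9: >5, s = 62*2+9 = 133
n=10: >5, s = 133*2+10 = 276
n=12: >5, s = 276*2+12 = 564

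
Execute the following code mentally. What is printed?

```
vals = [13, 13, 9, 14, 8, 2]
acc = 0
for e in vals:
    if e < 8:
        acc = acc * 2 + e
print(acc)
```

2

e=13: not <8
e=13: not <8
e=9: not <8
e=14: not <8
e=8: not <8
e=2: <8, acc = 0*2+2 = 2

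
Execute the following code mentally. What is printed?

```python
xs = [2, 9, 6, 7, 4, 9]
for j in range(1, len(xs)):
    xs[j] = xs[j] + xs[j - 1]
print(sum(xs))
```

119

j=1: xs[1] = 9+2 = 11 → [2, 11, 6, 7, 4, 9]
j=2: xs[2] = 6+11 = 17 → [2, 11, 17, 7, 4, 9]
j=3: xs[3] = 7+17 = 24 → [2, 11, 17, 24, 4, 9]
j=4: xs[4] = 4+24 = 28 → [2, 11, 17, 24, 28, 9]
j=5: xs[5] = 9+28 = 37 → [2, 11, 17, 24, 28, 37]
sum = 119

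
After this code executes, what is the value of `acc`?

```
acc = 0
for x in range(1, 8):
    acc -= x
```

x=1: acc = 0-1 = -1
x=2: acc = (-1)-2 = -3
x=3: acc = (-3)-3 = -6
x=4: acc = (-6)-4 = -10
x=5: acc = (-10)-5 = -15
x=6: acc = (-15)-6 = -21
x=7: acc = (-21)-7 = -28

-28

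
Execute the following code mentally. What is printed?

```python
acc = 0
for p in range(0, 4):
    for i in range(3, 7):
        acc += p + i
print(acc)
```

96

p=0,i=3: acc = 0+3 = 3
p=0,i=4: acc = 3+4 = 7
p=0,i=5: acc = 7+5 = 12
p=0,i=6: acc = 12+6 = 18
p=1,i=3: acc = 18+4 = 22
p=1,i=4: acc = 22+5 = 27
p=1,i=5: acc = 27+6 = 33
p=1,i=6: acc = 33+7 = 40
p=2,i=3: acc = 40+5 = 45
p=2,i=4: acc = 45+6 = 51
p=2,i=5: acc = 51+7 = 58
p=2,i=6: acc = 58+8 = 66
p=3,i=3: acc = 66+6 = 72
p=3,i=4: acc = 72+7 = 79
p=3,i=5: acc = 79+8 = 87
p=3,i=6: acc = 87+9 = 96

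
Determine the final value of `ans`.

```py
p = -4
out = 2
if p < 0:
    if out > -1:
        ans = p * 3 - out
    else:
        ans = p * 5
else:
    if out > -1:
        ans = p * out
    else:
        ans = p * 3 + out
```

p=-4, out=2
p < 0 is True; out > -1 is True
→ ans = p * 3 - out = -14

-14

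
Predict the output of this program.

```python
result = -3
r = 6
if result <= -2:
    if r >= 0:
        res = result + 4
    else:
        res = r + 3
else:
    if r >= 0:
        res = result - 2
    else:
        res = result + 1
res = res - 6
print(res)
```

result=-3, r=6
result <= -2 is True; r >= 0 is True
→ res = result + 4 = 1
res = 1-6 = -5

-5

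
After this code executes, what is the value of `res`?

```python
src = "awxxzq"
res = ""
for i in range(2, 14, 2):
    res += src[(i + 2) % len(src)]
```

i=2: add src[4]='z' → 'z'
i=4: add src[0]='a' → 'za'
i=6: add src[2]='x' → 'zax'
i=8: add src[4]='z' → 'zaxz'
i=10: add src[0]='a' → 'zaxza'
i=12: add src[2]='x' → 'zaxzax'

'zaxzax'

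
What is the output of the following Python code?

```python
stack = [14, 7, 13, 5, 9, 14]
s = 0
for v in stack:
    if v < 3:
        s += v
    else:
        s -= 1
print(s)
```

-6

v=14: not <3, s = 0-1 = -1
v=7: not <3, s = (-1)-1 = -2
v=13: not <3, s = (-2)-1 = -3
v=5: not <3, s = (-3)-1 = -4
v=9: not <3, s = (-4)-1 = -5
v=14: not <3, s = (-5)-1 = -6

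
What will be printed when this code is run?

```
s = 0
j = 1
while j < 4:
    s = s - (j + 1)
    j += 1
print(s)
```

-9

j=1: s = 0-2 = -2
j=2: s = (-2)-3 = -5
j=3: s = (-5)-4 = -9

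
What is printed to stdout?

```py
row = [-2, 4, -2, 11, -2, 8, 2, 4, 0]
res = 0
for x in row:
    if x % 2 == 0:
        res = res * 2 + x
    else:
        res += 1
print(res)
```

16

x=-2: even, res = 0*2+(-2) = -2
x=4: even, res = (-2)*2+4 = 0
x=-2: even, res = 0*2+(-2) = -2
x=11: not even, res = (-2)+1 = -1
x=-2: even, res = (-1)*2+(-2) = -4
x=8: even, res = (-4)*2+8 = 0
x=2: even, res = 0*2+2 = 2
x=4: even, res = 2*2+4 = 8
x=0: even, res = 8*2+0 = 16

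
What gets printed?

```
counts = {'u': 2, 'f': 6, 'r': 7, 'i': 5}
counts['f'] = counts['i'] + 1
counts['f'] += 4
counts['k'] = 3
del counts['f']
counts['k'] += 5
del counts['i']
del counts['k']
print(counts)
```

counts['f'] = counts['i']+1 = 6 → {'u': 2, 'f': 6, 'r': 7, 'i': 5}
counts['f'] = 6+4 = 10 → {'u': 2, 'f': 10, 'r': 7, 'i': 5}
counts['k'] = 3 → {'u': 2, 'f': 10, 'r': 7, 'i': 5, 'k': 3}
del 'f' → {'u': 2, 'r': 7, 'i': 5, 'k': 3}
counts['k'] = 3+5 = 8 → {'u': 2, 'r': 7, 'i': 5, 'k': 8}
del 'i' → {'u': 2, 'r': 7, 'k': 8}
del 'k' → {'u': 2, 'r': 7}

{'u': 2, 'r': 7}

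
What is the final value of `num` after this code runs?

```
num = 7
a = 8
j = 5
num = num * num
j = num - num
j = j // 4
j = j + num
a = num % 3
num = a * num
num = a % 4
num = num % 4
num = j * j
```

num = 7*7 = 49
j = 49-49 = 0
j = 0//4 = 0
j = 0+49 = 49
a = 49%3 = 1
num = 1*49 = 49
num = 1%4 = 1
num = 1%4 = 1
num = 49*49 = 2401

2401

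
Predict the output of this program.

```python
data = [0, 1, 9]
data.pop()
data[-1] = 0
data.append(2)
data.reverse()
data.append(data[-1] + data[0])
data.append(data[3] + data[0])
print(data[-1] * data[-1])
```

pop() removes 9 → [0, 1]
data[-1] = 0 → [0, 0]
append 2 → [0, 0, 2]
reverse → [2, 0, 0]
append data[-1]+data[0] = 0+2 = 2 → [2, 0, 0, 2]
append data[3]+data[0] = 2+2 = 4 → [2, 0, 0, 2, 4]
data[-1]*data[-1] = 4*4 = 16

16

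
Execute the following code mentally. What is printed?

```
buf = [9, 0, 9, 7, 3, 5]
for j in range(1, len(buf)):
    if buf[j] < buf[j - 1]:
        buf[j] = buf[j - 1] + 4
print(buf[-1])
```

29

j=1: 0<9, buf[1] = 9+4 = 13 → [9, 13, 9, 7, 3, 5]
j=2: 9<13, buf[2] = 13+4 = 17 → [9, 13, 17, 7, 3, 5]
j=3: 7<17, buf[3] = 17+4 = 21 → [9, 13, 17, 21, 3, 5]
j=4: 3<21, buf[4] = 21+4 = 25 → [9, 13, 17, 21, 25, 5]
j=5: 5<25, buf[5] = 25+4 = 29 → [9, 13, 17, 21, 25, 29]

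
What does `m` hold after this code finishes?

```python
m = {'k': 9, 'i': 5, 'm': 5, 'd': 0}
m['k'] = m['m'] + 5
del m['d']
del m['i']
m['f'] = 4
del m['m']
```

m['k'] = m['m']+5 = 10 → {'k': 10, 'i': 5, 'm': 5, 'd': 0}
del 'd' → {'k': 10, 'i': 5, 'm': 5}
del 'i' → {'k': 10, 'm': 5}
m['f'] = 4 → {'k': 10, 'm': 5, 'f': 4}
del 'm' → {'k': 10, 'f': 4}

{'k': 10, 'f': 4}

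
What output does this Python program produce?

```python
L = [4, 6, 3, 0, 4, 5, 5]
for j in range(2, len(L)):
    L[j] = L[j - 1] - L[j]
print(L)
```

[4, 6, 3, 3, -1, -6, -11]

j=2: L[2] = 6-3 = 3 → [4, 6, 3, 0, 4, 5, 5]
j=3: L[3] = 3-0 = 3 → [4, 6, 3, 3, 4, 5, 5]
j=4: L[4] = 3-4 = -1 → [4, 6, 3, 3, -1, 5, 5]
j=5: L[5] = (-1)-5 = -6 → [4, 6, 3, 3, -1, -6, 5]
j=6: L[6] = (-6)-5 = -11 → [4, 6, 3, 3, -1, -6, -11]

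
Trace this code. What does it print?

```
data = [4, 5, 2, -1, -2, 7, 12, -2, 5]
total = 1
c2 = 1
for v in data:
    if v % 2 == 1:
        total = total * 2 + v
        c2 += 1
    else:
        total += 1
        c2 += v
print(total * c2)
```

1957

v=4: not odd, total = 1+1 = 2; c2=5
v=5: odd, total = 2*2+5 = 9; c2=6
v=2: not odd, total = 9+1 = 10; c2=8
v=-1: odd, total = 10*2+(-1) = 19; c2=9
v=-2: not odd, total = 19+1 = 20; c2=7
v=7: odd, total = 20*2+7 = 47; c2=8
v=12: not odd, total = 47+1 = 48; c2=20
v=-2: not odd, total = 48+1 = 49; c2=18
v=5: odd, total = 49*2+5 = 103; c2=19
total*c2 = 103*19 = 1957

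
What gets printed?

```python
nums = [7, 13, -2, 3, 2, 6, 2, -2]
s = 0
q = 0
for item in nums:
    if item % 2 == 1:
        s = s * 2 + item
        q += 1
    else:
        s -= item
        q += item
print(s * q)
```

item=7: odd, s = 0*2+7 = 7; q=1
item=13: odd, s = 7*2+13 = 27; q=2
item=-2: not odd, s = 27-(-2) = 29; q=0
item=3: odd, s = 29*2+3 = 61; q=1
item=2: not odd, s = 61-2 = 59; q=3
item=6: not odd, s = 59-6 = 53; q=9
item=2: not odd, s = 53-2 = 51; q=11
item=-2: not odd, s = 51-(-2) = 53; q=9
s*q = 53*9 = 477

477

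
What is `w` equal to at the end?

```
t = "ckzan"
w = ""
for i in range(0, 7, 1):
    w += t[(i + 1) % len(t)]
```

'kzanckz'

i=0: add t[1]='k' → 'k'
i=1: add t[2]='z' → 'kz'
i=2: add t[3]='a' → 'kza'
i=3: add t[4]='n' → 'kzan'
i=4: add t[0]='c' → 'kzanc'
i=5: add t[1]='k' → 'kzanck'
i=6: add t[2]='z' → 'kzanckz'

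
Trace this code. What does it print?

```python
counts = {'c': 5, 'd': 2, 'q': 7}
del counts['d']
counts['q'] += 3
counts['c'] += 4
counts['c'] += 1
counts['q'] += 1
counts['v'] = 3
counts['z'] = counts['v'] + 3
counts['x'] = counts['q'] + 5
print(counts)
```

del 'd' → {'c': 5, 'q': 7}
counts['q'] = 7+3 = 10 → {'c': 5, 'q': 10}
counts['c'] = 5+4 = 9 → {'c': 9, 'q': 10}
counts['c'] = 9+1 = 10 → {'c': 10, 'q': 10}
counts['q'] = 10+1 = 11 → {'c': 10, 'q': 11}
counts['v'] = 3 → {'c': 10, 'q': 11, 'v': 3}
counts['z'] = counts['v']+3 = 6 → {'c': 10, 'q': 11, 'v': 3, 'z': 6}
counts['x'] = counts['q']+5 = 16 → {'c': 10, 'q': 11, 'v': 3, 'z': 6, 'x': 16}

{'c': 10, 'q': 11, 'v': 3, 'z': 6, 'x': 16}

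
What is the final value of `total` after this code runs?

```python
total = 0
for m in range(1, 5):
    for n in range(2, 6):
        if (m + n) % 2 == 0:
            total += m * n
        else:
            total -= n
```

m=1,n=2: odd sum, total = 0-2 = -2
m=1,n=3: even sum, total = (-2)+3 = 1
m=1,n=4: odd sum, total = 1-4 = -3
m=1,n=5: even sum, total = (-3)+5 = 2
m=2,n=2: even sum, total = 2+4 = 6
m=2,n=3: odd sum, total = 6-3 = 3
m=2,n=4: even sum, total = 3+8 = 11
m=2,n=5: odd sum, total = 11-5 = 6
m=3,n=2: odd sum, total = 6-2 = 4
m=3,n=3: even sum, total = 4+9 = 13
m=3,n=4: odd sum, total = 13-4 = 9
m=3,n=5: even sum, total = 9+15 = 24
m=4,n=2: even sum, total = 24+8 = 32
m=4,n=3: odd sum, total = 32-3 = 29
m=4,n=4: even sum, total = 29+16 = 45
m=4,n=5: odd sum, total = 45-5 = 40

40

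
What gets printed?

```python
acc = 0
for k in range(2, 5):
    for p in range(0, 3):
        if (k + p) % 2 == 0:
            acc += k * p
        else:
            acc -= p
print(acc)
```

k=2,p=0: even sum, acc = 0+0 = 0
k=2,p=1: odd sum, acc = 0-1 = -1
k=2,p=2: even sum, acc = (-1)+4 = 3
k=3,p=0: odd sum, acc = 3-0 = 3
k=3,p=1: even sum, acc = 3+3 = 6
k=3,p=2: odd sum, acc = 6-2 = 4
k=4,p=0: even sum, acc = 4+0 = 4
k=4,p=1: odd sum, acc = 4-1 = 3
k=4,p=2: even sum, acc = 3+8 = 11

11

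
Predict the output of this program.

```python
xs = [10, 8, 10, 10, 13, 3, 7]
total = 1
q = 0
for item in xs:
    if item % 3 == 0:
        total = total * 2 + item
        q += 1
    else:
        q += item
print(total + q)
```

item=10: not %3==0; q=10
item=8: not %3==0; q=18
item=10: not %3==0; q=28
item=10: not %3==0; q=38
item=13: not %3==0; q=51
item=3: %3==0, total = 1*2+3 = 5; q=52
item=7: not %3==0; q=59
total+q = 5+59 = 64

64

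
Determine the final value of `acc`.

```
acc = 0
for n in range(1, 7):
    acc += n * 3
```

n=1: acc = 0+1*3 = 3
n=2: acc = 3+2*3 = 9
n=3: acc = 9+3*3 = 18
n=4: acc = 18+4*3 = 30
n=5: acc = 30+5*3 = 45
n=6: acc = 45+6*3 = 63

63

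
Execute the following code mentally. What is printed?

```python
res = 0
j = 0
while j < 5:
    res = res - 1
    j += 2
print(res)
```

j=0: res = 0-1 = -1
j=2: res = (-1)-1 = -2
j=4: res = (-2)-1 = -3

-3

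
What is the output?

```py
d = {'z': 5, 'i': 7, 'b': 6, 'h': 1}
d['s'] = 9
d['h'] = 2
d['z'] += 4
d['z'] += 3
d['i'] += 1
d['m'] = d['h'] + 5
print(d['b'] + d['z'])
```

18

d['s'] = 9 → {'z': 5, 'i': 7, 'b': 6, 'h': 1, 's': 9}
d['h'] = 2 → {'z': 5, 'i': 7, 'b': 6, 'h': 2, 's': 9}
d['z'] = 5+4 = 9 → {'z': 9, 'i': 7, 'b': 6, 'h': 2, 's': 9}
d['z'] = 9+3 = 12 → {'z': 12, 'i': 7, 'b': 6, 'h': 2, 's': 9}
d['i'] = 7+1 = 8 → {'z': 12, 'i': 8, 'b': 6, 'h': 2, 's': 9}
d['m'] = d['h']+5 = 7 → {'z': 12, 'i': 8, 'b': 6, 'h': 2, 's': 9, 'm': 7}
d['b']+d['z'] = 6+12 = 18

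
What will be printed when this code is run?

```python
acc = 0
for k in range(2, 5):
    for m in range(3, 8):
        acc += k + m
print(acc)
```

k=2,m=3: acc = 0+5 = 5
k=2,m=4: acc = 5+6 = 11
k=2,m=5: acc = 11+7 = 18
k=2,m=6: acc = 18+8 = 26
k=2,m=7: acc = 26+9 = 35
k=3,m=3: acc = 35+6 = 41
k=3,m=4: acc = 41+7 = 48
k=3,m=5: acc = 48+8 = 56
k=3,m=6: acc = 56+9 = 65
k=3,m=7: acc = 65+10 = 75
k=4,m=3: acc = 75+7 = 82
k=4,m=4: acc = 82+8 = 90
k=4,m=5: acc = 90+9 = 99
k=4,m=6: acc = 99+10 = 109
k=4,m=7: acc = 109+11 = 120

120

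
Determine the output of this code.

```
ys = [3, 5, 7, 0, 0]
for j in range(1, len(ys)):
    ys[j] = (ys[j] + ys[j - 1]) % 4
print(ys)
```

j=1: ys[1] = (5+3)%4 = 0 → [3, 0, 7, 0, 0]
j=2: ys[2] = (7+0)%4 = 3 → [3, 0, 3, 0, 0]
j=3: ys[3] = (0+3)%4 = 3 → [3, 0, 3, 3, 0]
j=4: ys[4] = (0+3)%4 = 3 → [3, 0, 3, 3, 3]

[3, 0, 3, 3, 3]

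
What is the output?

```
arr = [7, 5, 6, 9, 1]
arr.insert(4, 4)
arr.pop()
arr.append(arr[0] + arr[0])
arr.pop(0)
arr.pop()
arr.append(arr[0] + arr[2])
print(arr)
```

insert 4 at 4 → [7, 5, 6, 9, 4, 1]
pop() removes 1 → [7, 5, 6, 9, 4]
append arr[0]+arr[0] = 7+7 = 14 → [7, 5, 6, 9, 4, 14]
pop(0) removes 7 → [5, 6, 9, 4, 14]
pop() removes 14 → [5, 6, 9, 4]
append arr[0]+arr[2] = 5+9 = 14 → [5, 6, 9, 4, 14]

[5, 6, 9, 4, 14]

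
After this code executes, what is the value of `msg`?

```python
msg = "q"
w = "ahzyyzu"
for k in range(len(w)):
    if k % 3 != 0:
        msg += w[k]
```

'qhzyz'

k=0: skip
k=1: add 'h' → 'qh'
k=2: add 'z' → 'qhz'
k=3: skip
k=4: add 'y' → 'qhzy'
k=5: add 'z' → 'qhzyz'
k=6: skip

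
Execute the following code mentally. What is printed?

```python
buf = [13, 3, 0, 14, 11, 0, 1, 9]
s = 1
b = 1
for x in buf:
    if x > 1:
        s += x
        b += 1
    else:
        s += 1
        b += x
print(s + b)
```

61

x=13: >1, s = 1+13 = 14; b=2
x=3: >1, s = 14+3 = 17; b=3
x=0: not >1, s = 17+1 = 18; b=3
x=14: >1, s = 18+14 = 32; b=4
x=11: >1, s = 32+11 = 43; b=5
x=0: not >1, s = 43+1 = 44; b=5
x=1: not >1, s = 44+1 = 45; b=6
x=9: >1, s = 45+9 = 54; b=7
s+b = 54+7 = 61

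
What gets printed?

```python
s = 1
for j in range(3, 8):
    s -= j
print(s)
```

-24

j=3: s = 1-3 = -2
j=4: s = (-2)-4 = -6
j=5: s = (-6)-5 = -11
j=6: s = (-11)-6 = -17
j=7: s = (-17)-7 = -24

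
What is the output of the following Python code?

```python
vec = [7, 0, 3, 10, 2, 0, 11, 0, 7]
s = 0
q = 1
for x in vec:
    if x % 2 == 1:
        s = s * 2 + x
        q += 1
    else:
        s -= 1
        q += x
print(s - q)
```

58

x=7: odd, s = 0*2+7 = 7; q=2
x=0: not odd, s = 7-1 = 6; q=2
x=3: odd, s = 6*2+3 = 15; q=3
x=10: not odd, s = 15-1 = 14; q=13
x=2: not odd, s = 14-1 = 13; q=15
x=0: not odd, s = 13-1 = 12; q=15
x=11: odd, s = 12*2+11 = 35; q=16
x=0: not odd, s = 35-1 = 34; q=16
x=7: odd, s = 34*2+7 = 75; q=17
s-q = 75-17 = 58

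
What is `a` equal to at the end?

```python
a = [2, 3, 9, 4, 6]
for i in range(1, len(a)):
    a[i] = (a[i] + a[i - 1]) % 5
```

[2, 0, 4, 3, 4]

i=1: a[1] = (3+2)%5 = 0 → [2, 0, 9, 4, 6]
i=2: a[2] = (9+0)%5 = 4 → [2, 0, 4, 4, 6]
i=3: a[3] = (4+4)%5 = 3 → [2, 0, 4, 3, 6]
i=4: a[4] = (6+3)%5 = 4 → [2, 0, 4, 3, 4]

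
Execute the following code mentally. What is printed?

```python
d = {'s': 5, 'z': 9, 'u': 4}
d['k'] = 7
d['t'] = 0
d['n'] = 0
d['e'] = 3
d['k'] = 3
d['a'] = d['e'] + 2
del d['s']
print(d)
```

{'z': 9, 'u': 4, 'k': 3, 't': 0, 'n': 0, 'e': 3, 'a': 5}

d['k'] = 7 → {'s': 5, 'z': 9, 'u': 4, 'k': 7}
d['t'] = 0 → {'s': 5, 'z': 9, 'u': 4, 'k': 7, 't': 0}
d['n'] = 0 → {'s': 5, 'z': 9, 'u': 4, 'k': 7, 't': 0, 'n': 0}
d['e'] = 3 → {'s': 5, 'z': 9, 'u': 4, 'k': 7, 't': 0, 'n': 0, 'e': 3}
d['k'] = 3 → {'s': 5, 'z': 9, 'u': 4, 'k': 3, 't': 0, 'n': 0, 'e': 3}
d['a'] = d['e']+2 = 5 → {'s': 5, 'z': 9, 'u': 4, 'k': 3, 't': 0, 'n': 0, 'e': 3, 'a': 5}
del 's' → {'z': 9, 'u': 4, 'k': 3, 't': 0, 'n': 0, 'e': 3, 'a': 5}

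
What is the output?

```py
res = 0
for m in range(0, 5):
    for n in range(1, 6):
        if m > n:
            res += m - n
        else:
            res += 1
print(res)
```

m=0,n=1: not 0>1, res = 0+1 = 1
m=0,n=2: not 0>2, res = 1+1 = 2
m=0,n=3: not 0>3, res = 2+1 = 3
m=0,n=4: not 0>4, res = 3+1 = 4
m=0,n=5: not 0>5, res = 4+1 = 5
m=1,n=1: not 1>1, res = 5+1 = 6
m=1,n=2: not 1>2, res = 6+1 = 7
m=1,n=3: not 1>3, res = 7+1 = 8
m=1,n=4: not 1>4, res = 8+1 = 9
m=1,n=5: not 1>5, res = 9+1 = 10
m=2,n=1: 2>1, res = 10+1 = 11
m=2,n=2: not 2>2, res = 11+1 = 12
m=2,n=3: not 2>3, res = 12+1 = 13
m=2,n=4: not 2>4, res = 13+1 = 14
m=2,n=5: not 2>5, res = 14+1 = 15
m=3,n=1: 3>1, res = 15+2 = 17
m=3,n=2: 3>2, res = 17+1 = 18
m=3,n=3: not 3>3, res = 18+1 = 19
m=3,n=4: not 3>4, res = 19+1 = 20
m=3,n=5: not 3>5, res = 20+1 = 21
m=4,n=1: 4>1, res = 21+3 = 24
m=4,n=2: 4>2, res = 24+2 = 26
m=4,n=3: 4>3, res = 26+1 = 27
m=4,n=4: not 4>4, res = 27+1 = 28
m=4,n=5: not 4>5, res = 28+1 = 29

29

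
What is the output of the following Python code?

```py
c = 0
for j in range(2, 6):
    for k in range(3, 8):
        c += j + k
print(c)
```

170

j=2,k=3: c = 0+5 = 5
j=2,k=4: c = 5+6 = 11
j=2,k=5: c = 11+7 = 18
j=2,k=6: c = 18+8 = 26
j=2,k=7: c = 26+9 = 35
j=3,k=3: c = 35+6 = 41
j=3,k=4: c = 41+7 = 48
j=3,k=5: c = 48+8 = 56
j=3,k=6: c = 56+9 = 65
j=3,k=7: c = 65+10 = 75
j=4,k=3: c = 75+7 = 82
j=4,k=4: c = 82+8 = 90
j=4,k=5: c = 90+9 = 99
j=4,k=6: c = 99+10 = 109
j=4,k=7: c = 109+11 = 120
j=5,k=3: c = 120+8 = 128
j=5,k=4: c = 128+9 = 137
j=5,k=5: c = 137+10 = 147
j=5,k=6: c = 147+11 = 158
j=5,k=7: c = 158+12 = 170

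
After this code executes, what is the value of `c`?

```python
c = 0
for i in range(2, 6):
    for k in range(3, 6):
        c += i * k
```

i=2,k=3: c = 0+6 = 6
i=2,k=4: c = 6+8 = 14
i=2,k=5: c = 14+10 = 24
i=3,k=3: c = 24+9 = 33
i=3,k=4: c = 33+12 = 45
i=3,k=5: c = 45+15 = 60
i=4,k=3: c = 60+12 = 72
i=4,k=4: c = 72+16 = 88
i=4,k=5: c = 88+20 = 108
i=5,k=3: c = 108+15 = 123
i=5,k=4: c = 123+20 = 143
i=5,k=5: c = 143+25 = 168

168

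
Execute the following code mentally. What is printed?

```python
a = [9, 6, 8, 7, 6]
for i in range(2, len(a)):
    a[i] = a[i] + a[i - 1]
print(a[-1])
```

27

i=2: a[2] = 8+6 = 14 → [9, 6, 14, 7, 6]
i=3: a[3] = 7+14 = 21 → [9, 6, 14, 21, 6]
i=4: a[4] = 6+21 = 27 → [9, 6, 14, 21, 27]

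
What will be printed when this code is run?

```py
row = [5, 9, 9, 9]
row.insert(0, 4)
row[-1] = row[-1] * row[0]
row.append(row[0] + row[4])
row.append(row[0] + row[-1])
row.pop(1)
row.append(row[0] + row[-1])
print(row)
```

[4, 9, 9, 36, 40, 44, 48]

insert 4 at 0 → [4, 5, 9, 9, 9]
row[-1] = row[-1]*row[0] = 9*4 = 36 → [4, 5, 9, 9, 36]
append row[0]+row[4] = 4+36 = 40 → [4, 5, 9, 9, 36, 40]
append row[0]+row[-1] = 4+40 = 44 → [4, 5, 9, 9, 36, 40, 44]
pop(1) removes 5 → [4, 9, 9, 36, 40, 44]
append row[0]+row[-1] = 4+44 = 48 → [4, 9, 9, 36, 40, 44, 48]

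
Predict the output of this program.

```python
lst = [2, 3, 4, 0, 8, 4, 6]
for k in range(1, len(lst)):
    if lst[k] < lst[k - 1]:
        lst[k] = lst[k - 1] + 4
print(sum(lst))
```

k=1: 3>=2, unchanged → [2, 3, 4, 0, 8, 4, 6]
k=2: 4>=3, unchanged → [2, 3, 4, 0, 8, 4, 6]
k=3: 0<4, lst[3] = 4+4 = 8 → [2, 3, 4, 8, 8, 4, 6]
k=4: 8>=8, unchanged → [2, 3, 4, 8, 8, 4, 6]
k=5: 4<8, lst[5] = 8+4 = 12 → [2, 3, 4, 8, 8, 12, 6]
k=6: 6<12, lst[6] = 12+4 = 16 → [2, 3, 4, 8, 8, 12, 16]
sum = 53

53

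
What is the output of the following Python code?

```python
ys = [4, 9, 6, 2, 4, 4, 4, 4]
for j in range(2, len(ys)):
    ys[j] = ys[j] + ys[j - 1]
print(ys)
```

[4, 9, 15, 17, 21, 25, 29, 33]

j=2: ys[2] = 6+9 = 15 → [4, 9, 15, 2, 4, 4, 4, 4]
j=3: ys[3] = 2+15 = 17 → [4, 9, 15, 17, 4, 4, 4, 4]
j=4: ys[4] = 4+17 = 21 → [4, 9, 15, 17, 21, 4, 4, 4]
j=5: ys[5] = 4+21 = 25 → [4, 9, 15, 17, 21, 25, 4, 4]
j=6: ys[6] = 4+25 = 29 → [4, 9, 15, 17, 21, 25, 29, 4]
j=7: ys[7] = 4+29 = 33 → [4, 9, 15, 17, 21, 25, 29, 33]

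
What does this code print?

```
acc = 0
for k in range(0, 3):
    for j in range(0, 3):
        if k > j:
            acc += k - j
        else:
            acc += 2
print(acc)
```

16

k=0,j=0: not 0>0, acc = 0+2 = 2
k=0,j=1: not 0>1, acc = 2+2 = 4
k=0,j=2: not 0>2, acc = 4+2 = 6
k=1,j=0: 1>0, acc = 6+1 = 7
k=1,j=1: not 1>1, acc = 7+2 = 9
k=1,j=2: not 1>2, acc = 9+2 = 11
k=2,j=0: 2>0, acc = 11+2 = 13
k=2,j=1: 2>1, acc = 13+1 = 14
k=2,j=2: not 2>2, acc = 14+2 = 16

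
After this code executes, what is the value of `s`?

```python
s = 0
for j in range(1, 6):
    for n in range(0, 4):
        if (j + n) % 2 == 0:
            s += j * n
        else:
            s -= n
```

34

j=1,n=0: odd sum, s = 0-0 = 0
j=1,n=1: even sum, s = 0+1 = 1
j=1,n=2: odd sum, s = 1-2 = -1
j=1,n=3: even sum, s = (-1)+3 = 2
j=2,n=0: even sum, s = 2+0 = 2
j=2,n=1: odd sum, s = 2-1 = 1
j=2,n=2: even sum, s = 1+4 = 5
j=2,n=3: odd sum, s = 5-3 = 2
j=3,n=0: odd sum, s = 2-0 = 2
j=3,n=1: even sum, s = 2+3 = 5
j=3,n=2: odd sum, s = 5-2 = 3
j=3,n=3: even sum, s = 3+9 = 12
j=4,n=0: even sum, s = 12+0 = 12
j=4,n=1: odd sum, s = 12-1 = 11
j=4,n=2: even sum, s = 11+8 = 19
j=4,n=3: odd sum, s = 19-3 = 16
j=5,n=0: odd sum, s = 16-0 = 16
j=5,n=1: even sum, s = 16+5 = 21
j=5,n=2: odd sum, s = 21-2 = 19
j=5,n=3: even sum, s = 19+15 = 34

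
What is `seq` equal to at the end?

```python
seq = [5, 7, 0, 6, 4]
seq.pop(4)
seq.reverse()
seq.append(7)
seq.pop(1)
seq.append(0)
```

[6, 7, 5, 7, 0]

pop(4) removes 4 → [5, 7, 0, 6]
reverse → [6, 0, 7, 5]
append 7 → [6, 0, 7, 5, 7]
pop(1) removes 0 → [6, 7, 5, 7]
append 0 → [6, 7, 5, 7, 0]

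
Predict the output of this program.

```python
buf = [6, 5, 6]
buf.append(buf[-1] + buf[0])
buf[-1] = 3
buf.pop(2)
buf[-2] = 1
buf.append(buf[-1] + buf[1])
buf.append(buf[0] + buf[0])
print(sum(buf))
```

append buf[-1]+buf[0] = 6+6 = 12 → [6, 5, 6, 12]
buf[-1] = 3 → [6, 5, 6, 3]
pop(2) removes 6 → [6, 5, 3]
buf[-2] = 1 → [6, 1, 3]
append buf[-1]+buf[1] = 3+1 = 4 → [6, 1, 3, 4]
append buf[0]+buf[0] = 6+6 = 12 → [6, 1, 3, 4, 12]
sum = 26

26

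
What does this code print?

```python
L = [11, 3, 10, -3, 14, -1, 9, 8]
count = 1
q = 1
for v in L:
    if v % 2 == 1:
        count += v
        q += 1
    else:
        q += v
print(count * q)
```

760

v=11: odd, count = 1+11 = 12; q=2
v=3: odd, count = 12+3 = 15; q=3
v=10: not odd; q=13
v=-3: odd, count = 15+(-3) = 12; q=14
v=14: not odd; q=28
v=-1: odd, count = 12+(-1) = 11; q=29
v=9: odd, count = 11+9 = 20; q=30
v=8: not odd; q=38
count*q = 20*38 = 760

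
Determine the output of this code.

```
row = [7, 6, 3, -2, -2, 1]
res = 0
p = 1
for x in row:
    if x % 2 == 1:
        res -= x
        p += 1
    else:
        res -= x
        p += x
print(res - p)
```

-19

x=7: odd, res = 0-7 = -7; p=2
x=6: not odd, res = (-7)-6 = -13; p=8
x=3: odd, res = (-13)-3 = -16; p=9
x=-2: not odd, res = (-16)-(-2) = -14; p=7
x=-2: not odd, res = (-14)-(-2) = -12; p=5
x=1: odd, res = (-12)-1 = -13; p=6
res-p = (-13)-6 = -19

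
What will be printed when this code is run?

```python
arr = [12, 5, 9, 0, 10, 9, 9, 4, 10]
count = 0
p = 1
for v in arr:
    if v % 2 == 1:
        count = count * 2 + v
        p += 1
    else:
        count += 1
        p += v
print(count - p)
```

88

v=12: not odd, count = 0+1 = 1; p=13
v=5: odd, count = 1*2+5 = 7; p=14
v=9: odd, count = 7*2+9 = 23; p=15
v=0: not odd, count = 23+1 = 24; p=15
v=10: not odd, count = 24+1 = 25; p=25
v=9: odd, count = 25*2+9 = 59; p=26
v=9: odd, count = 59*2+9 = 127; p=27
v=4: not odd, count = 127+1 = 128; p=31
v=10: not odd, count = 128+1 = 129; p=41
count-p = 129-41 = 88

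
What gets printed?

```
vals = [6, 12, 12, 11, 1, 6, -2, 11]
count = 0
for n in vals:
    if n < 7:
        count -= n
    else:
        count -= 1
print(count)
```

n=6: <7, count = 0-6 = -6
n=12: not <7, count = (-6)-1 = -7
n=12: not <7, count = (-7)-1 = -8
n=11: not <7, count = (-8)-1 = -9
n=1: <7, count = (-9)-1 = -10
n=6: <7, count = (-10)-6 = -16
n=-2: <7, count = (-16)-(-2) = -14
n=11: not <7, count = (-14)-1 = -15

-15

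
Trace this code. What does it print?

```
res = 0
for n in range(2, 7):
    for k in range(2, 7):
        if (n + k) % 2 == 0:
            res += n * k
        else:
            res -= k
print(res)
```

160

n=2,k=2: even sum, res = 0+4 = 4
n=2,k=3: odd sum, res = 4-3 = 1
n=2,k=4: even sum, res = 1+8 = 9
n=2,k=5: odd sum, res = 9-5 = 4
n=2,k=6: even sum, res = 4+12 = 16
n=3,k=2: odd sum, res = 16-2 = 14
n=3,k=3: even sum, res = 14+9 = 23
n=3,k=4: odd sum, res = 23-4 = 19
n=3,k=5: even sum, res = 19+15 = 34
n=3,k=6: odd sum, res = 34-6 = 28
n=4,k=2: even sum, res = 28+8 = 36
n=4,k=3: odd sum, res = 36-3 = 33
n=4,k=4: even sum, res = 33+16 = 49
n=4,k=5: odd sum, res = 49-5 = 44
n=4,k=6: even sum, res = 44+24 = 68
n=5,k=2: odd sum, res = 68-2 = 66
n=5,k=3: even sum, res = 66+15 = 81
n=5,k=4: odd sum, res = 81-4 = 77
n=5,k=5: even sum, res = 77+25 = 102
n=5,k=6: odd sum, res = 102-6 = 96
n=6,k=2: even sum, res = 96+12 = 108
n=6,k=3: odd sum, res = 108-3 = 105
n=6,k=4: even sum, res = 105+24 = 129
n=6,k=5: odd sum, res = 129-5 = 124
n=6,k=6: even sum, res = 124+36 = 160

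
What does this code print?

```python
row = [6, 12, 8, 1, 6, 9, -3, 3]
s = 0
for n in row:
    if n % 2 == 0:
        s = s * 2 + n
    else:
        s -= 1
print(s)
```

113

n=6: even, s = 0*2+6 = 6
n=12: even, s = 6*2+12 = 24
n=8: even, s = 24*2+8 = 56
n=1: not even, s = 56-1 = 55
n=6: even, s = 55*2+6 = 116
n=9: not even, s = 116-1 = 115
n=-3: not even, s = 115-1 = 114
n=3: not even, s = 114-1 = 113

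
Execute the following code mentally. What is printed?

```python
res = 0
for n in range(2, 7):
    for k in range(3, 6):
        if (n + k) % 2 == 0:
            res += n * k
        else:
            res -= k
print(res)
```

n=2,k=3: odd sum, res = 0-3 = -3
n=2,k=4: even sum, res = (-3)+8 = 5
n=2,k=5: odd sum, res = 5-5 = 0
n=3,k=3: even sum, res = 0+9 = 9
n=3,k=4: odd sum, res = 9-4 = 5
n=3,k=5: even sum, res = 5+15 = 20
n=4,k=3: odd sum, res = 20-3 = 17
n=4,k=4: even sum, res = 17+16 = 33
n=4,k=5: odd sum, res = 33-5 = 28
n=5,k=3: even sum, res = 28+15 = 43
n=5,k=4: odd sum, res = 43-4 = 39
n=5,k=5: even sum, res = 39+25 = 64
n=6,k=3: odd sum, res = 64-3 = 61
n=6,k=4: even sum, res = 61+24 = 85
n=6,k=5: odd sum, res = 85-5 = 80

80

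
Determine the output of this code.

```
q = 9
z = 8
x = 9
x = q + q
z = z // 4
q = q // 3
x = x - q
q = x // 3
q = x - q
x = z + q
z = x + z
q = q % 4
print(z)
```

x = 9+9 = 18
z = 8//4 = 2
q = 9//3 = 3
x = 18-3 = 15
q = 15//3 = 5
q = 15-5 = 10
x = 2+10 = 12
z = 12+2 = 14
q = 10%4 = 2

14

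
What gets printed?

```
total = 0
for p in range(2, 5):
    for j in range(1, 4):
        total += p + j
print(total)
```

45

p=2,j=1: total = 0+3 = 3
p=2,j=2: total = 3+4 = 7
p=2,j=3: total = 7+5 = 12
p=3,j=1: total = 12+4 = 16
p=3,j=2: total = 16+5 = 21
p=3,j=3: total = 21+6 = 27
p=4,j=1: total = 27+5 = 32
p=4,j=2: total = 32+6 = 38
p=4,j=3: total = 38+7 = 45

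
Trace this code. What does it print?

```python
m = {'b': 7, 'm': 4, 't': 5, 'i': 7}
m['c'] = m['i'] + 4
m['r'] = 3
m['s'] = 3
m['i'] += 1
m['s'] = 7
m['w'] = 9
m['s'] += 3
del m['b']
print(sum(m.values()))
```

50

m['c'] = m['i']+4 = 11 → {'b': 7, 'm': 4, 't': 5, 'i': 7, 'c': 11}
m['r'] = 3 → {'b': 7, 'm': 4, 't': 5, 'i': 7, 'c': 11, 'r': 3}
m['s'] = 3 → {'b': 7, 'm': 4, 't': 5, 'i': 7, 'c': 11, 'r': 3, 's': 3}
m['i'] = 7+1 = 8 → {'b': 7, 'm': 4, 't': 5, 'i': 8, 'c': 11, 'r': 3, 's': 3}
m['s'] = 7 → {'b': 7, 'm': 4, 't': 5, 'i': 8, 'c': 11, 'r': 3, 's': 7}
m['w'] = 9 → {'b': 7, 'm': 4, 't': 5, 'i': 8, 'c': 11, 'r': 3, 's': 7, 'w': 9}
m['s'] = 7+3 = 10 → {'b': 7, 'm': 4, 't': 5, 'i': 8, 'c': 11, 'r': 3, 's': 10, 'w': 9}
del 'b' → {'m': 4, 't': 5, 'i': 8, 'c': 11, 'r': 3, 's': 10, 'w': 9}
sum of values = 50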